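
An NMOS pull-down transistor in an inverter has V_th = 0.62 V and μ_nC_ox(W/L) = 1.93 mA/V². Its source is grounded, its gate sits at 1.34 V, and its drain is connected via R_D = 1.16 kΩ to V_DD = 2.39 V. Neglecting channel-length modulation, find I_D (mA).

I_D = 0.500 mA

V_GS = V_G = 1.34 V, so V_ov = 1.34 − 0.62 = 0.72 V.
Assume saturation: I_D = ½ k_n V_ov² = 0.5 × 1.93 × 0.72² = 0.5 mA, giving V_DS = V_DD − I_D R_D = 2.39 − 0.5 × 1.16 = 1.81 V.
V_DS = 1.81 V ≥ V_ov = 0.72 V, confirming saturation.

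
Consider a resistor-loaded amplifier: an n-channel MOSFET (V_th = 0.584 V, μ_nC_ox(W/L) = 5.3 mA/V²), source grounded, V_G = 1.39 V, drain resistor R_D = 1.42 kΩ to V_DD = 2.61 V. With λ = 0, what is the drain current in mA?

V_GS = V_G = 1.39 V, so V_ov = 1.39 − 0.584 = 0.806 V.
Assume saturation: I_D = ½ k_n V_ov² = 0.5 × 5.3 × 0.806² = 1.72 mA, giving V_DS = V_DD − I_D R_D = 2.61 − 1.72 × 1.42 = 0.165 V.
But 0.165 V < V_ov = 0.806 V, so the device is actually in triode.
In triode I_D = k_n[V_ov V_DS − ½ V_DS²] and I_D = (V_DD − V_DS)/R_D. Equating: 3.76 V_DS² − 7.066 V_DS + 2.61 = 0, giving V_DS = 0.505 V (the root below V_ov).
I_D = (2.61 − 0.505) / 1.42 = 1.48 mA.

I_D = 1.48 mA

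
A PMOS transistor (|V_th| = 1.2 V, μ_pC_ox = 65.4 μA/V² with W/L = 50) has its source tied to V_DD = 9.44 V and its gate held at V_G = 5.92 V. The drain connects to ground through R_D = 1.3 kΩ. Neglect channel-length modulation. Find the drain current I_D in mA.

I_D = 6.41 mA

V_SG = V_DD − V_G = 9.44 − 5.92 = 3.52 V, so V_ov = 3.52 − 1.2 = 2.32 V.
k_p = μ_pC_ox · (W/L) = 3.27 mA/V².
Assume saturation: I_D = ½ k_p V_ov² = 0.5 × 3.27 × 2.32² = 8.8 mA, giving V_SD = V_DD − I_D R_D = 9.44 − 8.8 × 1.3 = -2 V.
But -2 V < V_ov = 2.32 V, so the device is actually in triode.
In triode I_D = k_p[V_ov V_SD − ½ V_SD²] and I_D = (V_DD − V_SD)/R_D. Equating: 2.13 V_SD² − 10.86 V_SD + 9.44 = 0, giving V_SD = 1.11 V (the root below V_ov).
I_D = (9.44 − 1.11) / 1.3 = 6.41 mA.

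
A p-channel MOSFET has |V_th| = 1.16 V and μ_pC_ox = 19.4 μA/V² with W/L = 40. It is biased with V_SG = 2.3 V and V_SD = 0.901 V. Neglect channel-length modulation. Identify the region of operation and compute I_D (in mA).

Triode; I_D = 0.482 mA

k_p = μ_pC_ox · (W/L) = 0.776 mA/V².
V_ov = V_SG − |V_th| = 2.3 − 1.16 = 1.14 V.
Since V_SD = 0.901 V < V_ov = 1.14 V, the device is in the triode region.
I_D = k_p [V_ov · V_SD − ½ V_SD²] = 0.776 × [1.14 × 0.901 − 0.5 × 0.901²] = 0.482 mA.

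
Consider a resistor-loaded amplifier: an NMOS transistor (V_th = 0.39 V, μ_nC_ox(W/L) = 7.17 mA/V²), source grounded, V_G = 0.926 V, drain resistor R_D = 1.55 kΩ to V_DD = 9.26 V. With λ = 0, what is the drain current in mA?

I_D = 1.03 mA

V_GS = V_G = 0.926 V, so V_ov = 0.926 − 0.39 = 0.536 V.
Assume saturation: I_D = ½ k_n V_ov² = 0.5 × 7.17 × 0.536² = 1.03 mA, giving V_DS = V_DD − I_D R_D = 9.26 − 1.03 × 1.55 = 7.66 V.
V_DS = 7.66 V ≥ V_ov = 0.536 V, confirming saturation.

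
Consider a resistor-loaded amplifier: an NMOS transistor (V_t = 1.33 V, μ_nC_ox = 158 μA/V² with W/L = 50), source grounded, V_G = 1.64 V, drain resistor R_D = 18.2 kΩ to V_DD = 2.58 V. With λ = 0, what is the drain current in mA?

I_D = 0.138 mA

V_GS = V_G = 1.64 V, so V_ov = 1.64 − 1.33 = 0.31 V.
k_n = μ_nC_ox · (W/L) = 7.9 mA/V².
Assume saturation: I_D = ½ k_n V_ov² = 0.5 × 7.9 × 0.31² = 0.38 mA, giving V_DS = V_DD − I_D R_D = 2.58 − 0.38 × 18.2 = -4.33 V.
But -4.33 V < V_ov = 0.31 V, so the device is actually in triode.
In triode I_D = k_n[V_ov V_DS − ½ V_DS²] and I_D = (V_DD − V_DS)/R_D. Equating: 71.9 V_DS² − 45.57 V_DS + 2.58 = 0, giving V_DS = 0.0628 V (the root below V_ov).
I_D = (2.58 − 0.0628) / 18.2 = 0.138 mA.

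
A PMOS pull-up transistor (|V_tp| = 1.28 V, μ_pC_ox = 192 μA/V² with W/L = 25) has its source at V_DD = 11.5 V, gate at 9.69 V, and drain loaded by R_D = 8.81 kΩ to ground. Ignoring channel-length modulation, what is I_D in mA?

V_SG = V_DD − V_G = 11.5 − 9.69 = 1.81 V, so V_ov = 1.81 − 1.28 = 0.53 V.
k_p = μ_pC_ox · (W/L) = 4.8 mA/V².
Assume saturation: I_D = ½ k_p V_ov² = 0.5 × 4.8 × 0.53² = 0.674 mA, giving V_SD = V_DD − I_D R_D = 11.5 − 0.674 × 8.81 = 5.56 V.
V_SD = 5.56 V ≥ V_ov = 0.53 V, confirming saturation.

I_D = 0.674 mA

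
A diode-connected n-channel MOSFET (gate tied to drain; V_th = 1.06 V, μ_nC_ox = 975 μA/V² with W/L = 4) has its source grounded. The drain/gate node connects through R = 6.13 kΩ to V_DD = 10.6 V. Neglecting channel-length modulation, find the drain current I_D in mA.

I_D = 1.42 mA

With gate tied to drain, V_GS = V_DS ≥ V_GS − V_th, so the device is in saturation.
k_n = μ_nC_ox · (W/L) = 3.9 mA/V².
KCL at the drain: ½ k_n (V_GS − V_th)² = (V_DD − V_GS)/R.
Let x = V_GS − 1.06. Then 12 x² + x − 9.54 = 0, giving x = 0.853 V (positive root), so V_GS = 1.91 V.
I_D = (V_DD − V_GS)/R = (10.6 − 1.91) / 6.13 = 1.42 mA.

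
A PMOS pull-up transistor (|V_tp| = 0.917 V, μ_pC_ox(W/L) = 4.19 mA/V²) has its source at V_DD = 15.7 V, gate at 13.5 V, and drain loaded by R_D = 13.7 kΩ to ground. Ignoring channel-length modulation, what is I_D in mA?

V_SG = V_DD − V_G = 15.7 − 13.5 = 2.2 V, so V_ov = 2.2 − 0.917 = 1.28 V.
Assume saturation: I_D = ½ k_p V_ov² = 0.5 × 4.19 × 1.28² = 3.45 mA, giving V_SD = V_DD − I_D R_D = 15.7 − 3.45 × 13.7 = -31.5 V.
But -31.5 V < V_ov = 1.28 V, so the device is actually in triode.
In triode I_D = k_p[V_ov V_SD − ½ V_SD²] and I_D = (V_DD − V_SD)/R_D. Equating: 28.7 V_SD² − 74.65 V_SD + 15.7 = 0, giving V_SD = 0.231 V (the root below V_ov).
I_D = (15.7 − 0.231) / 13.7 = 1.13 mA.

I_D = 1.13 mA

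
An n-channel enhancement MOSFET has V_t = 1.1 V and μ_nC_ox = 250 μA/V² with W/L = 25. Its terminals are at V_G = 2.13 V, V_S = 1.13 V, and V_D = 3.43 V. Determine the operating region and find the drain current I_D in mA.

V_GS = V_G − V_S = 2.13 − 1.13 = 1 V; V_DS = V_D − V_S = 3.43 − 1.13 = 2.3 V.
V_GS = 1 V < V_t = 1.1 V, so the transistor is in cutoff.

Cutoff; I_D = 0 mA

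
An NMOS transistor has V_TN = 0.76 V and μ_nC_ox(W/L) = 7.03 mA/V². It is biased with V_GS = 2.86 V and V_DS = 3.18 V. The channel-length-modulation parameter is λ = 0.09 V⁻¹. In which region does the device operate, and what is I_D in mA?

Saturation; I_D = 19.9 mA

V_ov = V_GS − V_TN = 2.86 − 0.76 = 2.1 V.
Since V_DS = 3.18 V ≥ V_ov = 2.1 V, the device is in saturation.
I_D = ½ k_n V_ov² (1 + λ V_DS) = 0.5 × 7.03 × 2.1² × (1 + 0.09 × 3.18) = 19.9 mA.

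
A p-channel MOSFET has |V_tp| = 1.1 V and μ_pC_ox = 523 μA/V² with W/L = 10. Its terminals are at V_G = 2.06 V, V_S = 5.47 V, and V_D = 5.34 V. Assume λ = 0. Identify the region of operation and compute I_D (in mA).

Triode; I_D = 1.53 mA

V_SG = V_S − V_G = 5.47 − 2.06 = 3.41 V; V_SD = V_S − V_D = 5.47 − 5.34 = 0.13 V.
k_p = μ_pC_ox · (W/L) = 5.23 mA/V².
V_ov = V_SG − |V_tp| = 3.41 − 1.1 = 2.31 V.
Since V_SD = 0.13 V < V_ov = 2.31 V, the device is in the triode region.
I_D = k_p [V_ov · V_SD − ½ V_SD²] = 5.23 × [2.31 × 0.13 − 0.5 × 0.13²] = 1.53 mA.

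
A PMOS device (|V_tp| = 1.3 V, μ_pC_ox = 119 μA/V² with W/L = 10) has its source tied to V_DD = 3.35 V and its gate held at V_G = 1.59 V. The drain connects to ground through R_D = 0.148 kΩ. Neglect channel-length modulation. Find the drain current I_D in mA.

V_SG = V_DD − V_G = 3.35 − 1.59 = 1.76 V, so V_ov = 1.76 − 1.3 = 0.46 V.
k_p = μ_pC_ox · (W/L) = 1.19 mA/V².
Assume saturation: I_D = ½ k_p V_ov² = 0.5 × 1.19 × 0.46² = 0.126 mA, giving V_SD = V_DD − I_D R_D = 3.35 − 0.126 × 0.148 = 3.33 V.
V_SD = 3.33 V ≥ V_ov = 0.46 V, confirming saturation.

I_D = 0.126 mA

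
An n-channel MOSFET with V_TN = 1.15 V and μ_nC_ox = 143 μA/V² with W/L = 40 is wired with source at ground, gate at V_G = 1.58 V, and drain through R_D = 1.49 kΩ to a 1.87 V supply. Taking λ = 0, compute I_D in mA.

I_D = 0.529 mA

V_GS = V_G = 1.58 V, so V_ov = 1.58 − 1.15 = 0.43 V.
k_n = μ_nC_ox · (W/L) = 5.72 mA/V².
Assume saturation: I_D = ½ k_n V_ov² = 0.5 × 5.72 × 0.43² = 0.529 mA, giving V_DS = V_DD − I_D R_D = 1.87 − 0.529 × 1.49 = 1.08 V.
V_DS = 1.08 V ≥ V_ov = 0.43 V, confirming saturation.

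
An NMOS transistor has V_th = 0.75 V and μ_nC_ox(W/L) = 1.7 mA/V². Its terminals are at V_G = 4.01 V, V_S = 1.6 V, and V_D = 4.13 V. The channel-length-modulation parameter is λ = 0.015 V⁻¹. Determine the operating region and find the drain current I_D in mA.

V_GS = V_G − V_S = 4.01 − 1.6 = 2.41 V; V_DS = V_D − V_S = 4.13 − 1.6 = 2.53 V.
V_ov = V_GS − V_th = 2.41 − 0.75 = 1.66 V.
Since V_DS = 2.53 V ≥ V_ov = 1.66 V, the device is in saturation.
I_D = ½ k_n V_ov² (1 + λ V_DS) = 0.5 × 1.7 × 1.66² × (1 + 0.015 × 2.53) = 2.43 mA.

Saturation; I_D = 2.43 mA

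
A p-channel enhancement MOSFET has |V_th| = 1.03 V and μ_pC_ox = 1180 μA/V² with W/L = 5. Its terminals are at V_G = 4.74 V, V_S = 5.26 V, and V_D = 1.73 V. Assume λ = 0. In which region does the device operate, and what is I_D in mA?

Cutoff; I_D = 0 mA

V_SG = V_S − V_G = 5.26 − 4.74 = 0.52 V; V_SD = V_S − V_D = 5.26 − 1.73 = 3.53 V.
V_SG = 0.52 V < |V_th| = 1.03 V, so the transistor is in cutoff.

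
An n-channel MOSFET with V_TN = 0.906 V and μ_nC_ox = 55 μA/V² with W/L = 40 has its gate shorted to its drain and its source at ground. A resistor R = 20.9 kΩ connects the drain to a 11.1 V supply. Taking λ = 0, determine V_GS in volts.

V_GS = 1.55 V

With gate tied to drain, V_GS = V_DS ≥ V_GS − V_TN, so the device is in saturation.
k_n = μ_nC_ox · (W/L) = 2.2 mA/V².
KCL at the drain: ½ k_n (V_GS − V_TN)² = (V_DD − V_GS)/R.
Let x = V_GS − 0.906. Then 23 x² + x − 10.19 = 0, giving x = 0.644 V (positive root), so V_GS = 1.55 V.
I_D = (V_DD − V_GS)/R = (11.1 − 1.55) / 20.9 = 0.457 mA.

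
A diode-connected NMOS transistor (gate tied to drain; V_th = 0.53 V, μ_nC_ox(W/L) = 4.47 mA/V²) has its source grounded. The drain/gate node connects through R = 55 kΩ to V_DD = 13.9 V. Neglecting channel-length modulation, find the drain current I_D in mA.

I_D = 0.237 mA

With gate tied to drain, V_GS = V_DS ≥ V_GS − V_th, so the device is in saturation.
KCL at the drain: ½ k_n (V_GS − V_th)² = (V_DD − V_GS)/R.
Let x = V_GS − 0.53. Then 123 x² + x − 13.37 = 0, giving x = 0.326 V (positive root), so V_GS = 0.856 V.
I_D = (V_DD − V_GS)/R = (13.9 − 0.856) / 55 = 0.237 mA.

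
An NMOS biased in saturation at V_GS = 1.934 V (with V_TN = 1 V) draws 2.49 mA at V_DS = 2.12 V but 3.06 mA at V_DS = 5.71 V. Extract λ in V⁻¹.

λ = 0.0737 V⁻¹

With V_GS fixed, I_D ∝ (1 + λ V_DS) in saturation, so I_D2/I_D1 = (1 + λ V_DS2)/(1 + λ V_DS1).
3.06/2.49 = 1.229 = (1 + 5.71 λ)/(1 + 2.12 λ).
Solving: λ (I_D1 V_DS2 − I_D2 V_DS1) = I_D2 − I_D1, so λ = (3.06 − 2.49) / (2.49 × 5.71 − 3.06 × 2.12) = 0.57 / 7.73 = 0.0737 V⁻¹.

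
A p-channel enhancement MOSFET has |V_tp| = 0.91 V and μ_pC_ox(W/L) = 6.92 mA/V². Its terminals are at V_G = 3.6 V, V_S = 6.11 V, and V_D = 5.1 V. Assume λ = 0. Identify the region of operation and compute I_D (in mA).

Triode; I_D = 7.65 mA

V_SG = V_S − V_G = 6.11 − 3.6 = 2.51 V; V_SD = V_S − V_D = 6.11 − 5.1 = 1.01 V.
V_ov = V_SG − |V_tp| = 2.51 − 0.91 = 1.6 V.
Since V_SD = 1.01 V < V_ov = 1.6 V, the device is in the triode region.
I_D = k_p [V_ov · V_SD − ½ V_SD²] = 6.92 × [1.6 × 1.01 − 0.5 × 1.01²] = 7.65 mA.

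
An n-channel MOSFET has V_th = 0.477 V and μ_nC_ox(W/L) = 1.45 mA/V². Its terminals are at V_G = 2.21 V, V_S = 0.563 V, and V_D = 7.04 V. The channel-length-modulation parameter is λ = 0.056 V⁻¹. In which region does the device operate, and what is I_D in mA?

Saturation; I_D = 1.35 mA

V_GS = V_G − V_S = 2.21 − 0.563 = 1.65 V; V_DS = V_D − V_S = 7.04 − 0.563 = 6.48 V.
V_ov = V_GS − V_th = 1.65 − 0.477 = 1.17 V.
Since V_DS = 6.48 V ≥ V_ov = 1.17 V, the device is in saturation.
I_D = ½ k_n V_ov² (1 + λ V_DS) = 0.5 × 1.45 × 1.17² × (1 + 0.056 × 6.48) = 1.35 mA.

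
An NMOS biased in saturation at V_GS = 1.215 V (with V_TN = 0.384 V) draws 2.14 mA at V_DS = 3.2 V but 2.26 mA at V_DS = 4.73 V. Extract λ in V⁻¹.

With V_GS fixed, I_D ∝ (1 + λ V_DS) in saturation, so I_D2/I_D1 = (1 + λ V_DS2)/(1 + λ V_DS1).
2.26/2.14 = 1.056 = (1 + 4.73 λ)/(1 + 3.2 λ).
Solving: λ (I_D1 V_DS2 − I_D2 V_DS1) = I_D2 − I_D1, so λ = (2.26 − 2.14) / (2.14 × 4.73 − 2.26 × 3.2) = 0.12 / 2.89 = 0.0415 V⁻¹.

λ = 0.0415 V⁻¹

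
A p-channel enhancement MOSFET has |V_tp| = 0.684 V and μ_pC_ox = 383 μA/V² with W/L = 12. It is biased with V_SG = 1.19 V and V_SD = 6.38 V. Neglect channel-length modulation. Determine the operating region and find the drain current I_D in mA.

Saturation; I_D = 0.588 mA

k_p = μ_pC_ox · (W/L) = 4.596 mA/V².
V_ov = V_SG − |V_tp| = 1.19 − 0.684 = 0.506 V.
Since V_SD = 6.38 V ≥ V_ov = 0.506 V, the device is in saturation.
I_D = ½ k_p V_ov² = 0.5 × 4.596 × 0.506² = 0.588 mA.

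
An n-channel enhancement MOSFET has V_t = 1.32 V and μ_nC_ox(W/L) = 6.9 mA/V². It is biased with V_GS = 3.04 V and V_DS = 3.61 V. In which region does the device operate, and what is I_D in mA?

Saturation; I_D = 10.2 mA

V_ov = V_GS − V_t = 3.04 − 1.32 = 1.72 V.
Since V_DS = 3.61 V ≥ V_ov = 1.72 V, the device is in saturation.
I_D = ½ k_n V_ov² = 0.5 × 6.9 × 1.72² = 10.2 mA.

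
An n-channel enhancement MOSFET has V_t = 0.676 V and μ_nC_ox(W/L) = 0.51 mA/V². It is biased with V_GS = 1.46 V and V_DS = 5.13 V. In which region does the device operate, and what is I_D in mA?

V_ov = V_GS − V_t = 1.46 − 0.676 = 0.784 V.
Since V_DS = 5.13 V ≥ V_ov = 0.784 V, the device is in saturation.
I_D = ½ k_n V_ov² = 0.5 × 0.51 × 0.784² = 0.157 mA.

Saturation; I_D = 0.157 mA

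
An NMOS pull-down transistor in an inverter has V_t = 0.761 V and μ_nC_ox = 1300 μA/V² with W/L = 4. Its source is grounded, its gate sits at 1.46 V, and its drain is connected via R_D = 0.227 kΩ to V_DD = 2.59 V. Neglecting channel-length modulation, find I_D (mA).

V_GS = V_G = 1.46 V, so V_ov = 1.46 − 0.761 = 0.699 V.
k_n = μ_nC_ox · (W/L) = 5.2 mA/V².
Assume saturation: I_D = ½ k_n V_ov² = 0.5 × 5.2 × 0.699² = 1.27 mA, giving V_DS = V_DD − I_D R_D = 2.59 − 1.27 × 0.227 = 2.3 V.
V_DS = 2.3 V ≥ V_ov = 0.699 V, confirming saturation.

I_D = 1.27 mA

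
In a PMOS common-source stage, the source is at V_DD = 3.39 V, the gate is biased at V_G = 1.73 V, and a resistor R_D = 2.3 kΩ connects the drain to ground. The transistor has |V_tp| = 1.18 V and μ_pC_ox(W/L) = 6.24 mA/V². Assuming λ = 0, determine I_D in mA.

V_SG = V_DD − V_G = 3.39 − 1.73 = 1.66 V, so V_ov = 1.66 − 1.18 = 0.48 V.
Assume saturation: I_D = ½ k_p V_ov² = 0.5 × 6.24 × 0.48² = 0.719 mA, giving V_SD = V_DD − I_D R_D = 3.39 − 0.719 × 2.3 = 1.74 V.
V_SD = 1.74 V ≥ V_ov = 0.48 V, confirming saturation.

I_D = 0.719 mA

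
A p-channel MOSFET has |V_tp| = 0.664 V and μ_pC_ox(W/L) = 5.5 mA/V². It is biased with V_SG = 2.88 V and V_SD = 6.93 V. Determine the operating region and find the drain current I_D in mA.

Saturation; I_D = 13.5 mA

V_ov = V_SG − |V_tp| = 2.88 − 0.664 = 2.22 V.
Since V_SD = 6.93 V ≥ V_ov = 2.22 V, the device is in saturation.
I_D = ½ k_p V_ov² = 0.5 × 5.5 × 2.22² = 13.5 mA.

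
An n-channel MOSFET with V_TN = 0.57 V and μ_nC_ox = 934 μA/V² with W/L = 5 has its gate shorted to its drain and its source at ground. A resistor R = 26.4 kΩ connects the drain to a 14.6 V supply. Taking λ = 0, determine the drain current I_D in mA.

With gate tied to drain, V_GS = V_DS ≥ V_GS − V_TN, so the device is in saturation.
k_n = μ_nC_ox · (W/L) = 4.67 mA/V².
KCL at the drain: ½ k_n (V_GS − V_TN)² = (V_DD − V_GS)/R.
Let x = V_GS − 0.57. Then 61.6 x² + x − 14.03 = 0, giving x = 0.469 V (positive root), so V_GS = 1.04 V.
I_D = (V_DD − V_GS)/R = (14.6 − 1.04) / 26.4 = 0.514 mA.

I_D = 0.514 mA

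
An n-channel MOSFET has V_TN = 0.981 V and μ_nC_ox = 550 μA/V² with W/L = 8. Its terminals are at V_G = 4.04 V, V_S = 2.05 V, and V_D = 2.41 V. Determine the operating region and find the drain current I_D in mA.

Triode; I_D = 1.31 mA

V_GS = V_G − V_S = 4.04 − 2.05 = 1.99 V; V_DS = V_D − V_S = 2.41 − 2.05 = 0.36 V.
k_n = μ_nC_ox · (W/L) = 4.4 mA/V².
V_ov = V_GS − V_TN = 1.99 − 0.981 = 1.01 V.
Since V_DS = 0.36 V < V_ov = 1.01 V, the device is in the triode region.
I_D = k_n [V_ov · V_DS − ½ V_DS²] = 4.4 × [1.01 × 0.36 − 0.5 × 0.36²] = 1.31 mA.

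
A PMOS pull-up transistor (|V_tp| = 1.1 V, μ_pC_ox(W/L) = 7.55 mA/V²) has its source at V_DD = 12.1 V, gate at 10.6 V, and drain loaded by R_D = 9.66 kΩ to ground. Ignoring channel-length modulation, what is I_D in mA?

I_D = 0.604 mA

V_SG = V_DD − V_G = 12.1 − 10.6 = 1.5 V, so V_ov = 1.5 − 1.1 = 0.4 V.
Assume saturation: I_D = ½ k_p V_ov² = 0.5 × 7.55 × 0.4² = 0.604 mA, giving V_SD = V_DD − I_D R_D = 12.1 − 0.604 × 9.66 = 6.27 V.
V_SD = 6.27 V ≥ V_ov = 0.4 V, confirming saturation.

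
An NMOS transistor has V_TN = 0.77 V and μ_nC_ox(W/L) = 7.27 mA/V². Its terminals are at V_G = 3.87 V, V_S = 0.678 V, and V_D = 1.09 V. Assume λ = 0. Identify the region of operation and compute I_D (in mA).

V_GS = V_G − V_S = 3.87 − 0.678 = 3.19 V; V_DS = V_D − V_S = 1.09 − 0.678 = 0.412 V.
V_ov = V_GS − V_TN = 3.19 − 0.77 = 2.42 V.
Since V_DS = 0.412 V < V_ov = 2.42 V, the device is in the triode region.
I_D = k_n [V_ov · V_DS − ½ V_DS²] = 7.27 × [2.42 × 0.412 − 0.5 × 0.412²] = 6.64 mA.

Triode; I_D = 6.64 mA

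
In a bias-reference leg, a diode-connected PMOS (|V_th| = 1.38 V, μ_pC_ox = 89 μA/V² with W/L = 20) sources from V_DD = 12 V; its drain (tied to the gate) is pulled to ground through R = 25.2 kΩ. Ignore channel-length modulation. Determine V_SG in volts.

V_SG = 2.05 V

With gate tied to drain, V_SG = V_SD ≥ V_SG − |V_th|, so the device is in saturation.
k_p = μ_pC_ox · (W/L) = 1.78 mA/V².
KCL at the drain: ½ k_p (V_SG − |V_th|)² = (V_DD − V_SG)/R.
Let x = V_SG − 1.38. Then 22.4 x² + x − 10.62 = 0, giving x = 0.666 V (positive root), so V_SG = 2.05 V.
I_D = (V_DD − V_SG)/R = (12 − 2.05) / 25.2 = 0.395 mA.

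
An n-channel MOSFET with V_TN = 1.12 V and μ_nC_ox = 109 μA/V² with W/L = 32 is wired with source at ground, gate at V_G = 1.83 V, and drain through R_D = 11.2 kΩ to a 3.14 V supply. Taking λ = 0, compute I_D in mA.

I_D = 0.270 mA

V_GS = V_G = 1.83 V, so V_ov = 1.83 − 1.12 = 0.71 V.
k_n = μ_nC_ox · (W/L) = 3.488 mA/V².
Assume saturation: I_D = ½ k_n V_ov² = 0.5 × 3.488 × 0.71² = 0.879 mA, giving V_DS = V_DD − I_D R_D = 3.14 − 0.879 × 11.2 = -6.71 V.
But -6.71 V < V_ov = 0.71 V, so the device is actually in triode.
In triode I_D = k_n[V_ov V_DS − ½ V_DS²] and I_D = (V_DD − V_DS)/R_D. Equating: 19.5 V_DS² − 28.74 V_DS + 3.14 = 0, giving V_DS = 0.119 V (the root below V_ov).
I_D = (3.14 − 0.119) / 11.2 = 0.27 mA.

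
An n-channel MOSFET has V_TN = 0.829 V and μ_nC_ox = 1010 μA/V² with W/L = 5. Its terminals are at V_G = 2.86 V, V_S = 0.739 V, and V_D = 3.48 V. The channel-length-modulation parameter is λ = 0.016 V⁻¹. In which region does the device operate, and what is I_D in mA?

Saturation; I_D = 4.40 mA

V_GS = V_G − V_S = 2.86 − 0.739 = 2.12 V; V_DS = V_D − V_S = 3.48 − 0.739 = 2.74 V.
k_n = μ_nC_ox · (W/L) = 5.05 mA/V².
V_ov = V_GS − V_TN = 2.12 − 0.829 = 1.29 V.
Since V_DS = 2.74 V ≥ V_ov = 1.29 V, the device is in saturation.
I_D = ½ k_n V_ov² (1 + λ V_DS) = 0.5 × 5.05 × 1.29² × (1 + 0.016 × 2.74) = 4.4 mA.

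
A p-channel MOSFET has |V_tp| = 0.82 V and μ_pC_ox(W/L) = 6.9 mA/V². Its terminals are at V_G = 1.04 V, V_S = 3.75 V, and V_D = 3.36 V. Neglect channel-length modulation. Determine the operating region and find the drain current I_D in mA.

V_SG = V_S − V_G = 3.75 − 1.04 = 2.71 V; V_SD = V_S − V_D = 3.75 − 3.36 = 0.39 V.
V_ov = V_SG − |V_tp| = 2.71 − 0.82 = 1.89 V.
Since V_SD = 0.39 V < V_ov = 1.89 V, the device is in the triode region.
I_D = k_p [V_ov · V_SD − ½ V_SD²] = 6.9 × [1.89 × 0.39 − 0.5 × 0.39²] = 4.56 mA.

Triode; I_D = 4.56 mA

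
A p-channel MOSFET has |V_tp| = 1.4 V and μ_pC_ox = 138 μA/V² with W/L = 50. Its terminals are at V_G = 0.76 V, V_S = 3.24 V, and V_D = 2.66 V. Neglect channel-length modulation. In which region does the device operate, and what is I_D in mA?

V_SG = V_S − V_G = 3.24 − 0.76 = 2.48 V; V_SD = V_S − V_D = 3.24 − 2.66 = 0.58 V.
k_p = μ_pC_ox · (W/L) = 6.9 mA/V².
V_ov = V_SG − |V_tp| = 2.48 − 1.4 = 1.08 V.
Since V_SD = 0.58 V < V_ov = 1.08 V, the device is in the triode region.
I_D = k_p [V_ov · V_SD − ½ V_SD²] = 6.9 × [1.08 × 0.58 − 0.5 × 0.58²] = 3.16 mA.

Triode; I_D = 3.16 mA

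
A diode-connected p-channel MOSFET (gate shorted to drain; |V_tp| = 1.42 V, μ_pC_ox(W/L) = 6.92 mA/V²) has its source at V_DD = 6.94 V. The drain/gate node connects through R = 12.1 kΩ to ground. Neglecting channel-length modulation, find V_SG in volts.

With gate tied to drain, V_SG = V_SD ≥ V_SG − |V_tp|, so the device is in saturation.
KCL at the drain: ½ k_p (V_SG − |V_tp|)² = (V_DD − V_SG)/R.
Let x = V_SG − 1.42. Then 41.9 x² + x − 5.52 = 0, giving x = 0.351 V (positive root), so V_SG = 1.77 V.
I_D = (V_DD − V_SG)/R = (6.94 − 1.77) / 12.1 = 0.427 mA.

V_SG = 1.77 V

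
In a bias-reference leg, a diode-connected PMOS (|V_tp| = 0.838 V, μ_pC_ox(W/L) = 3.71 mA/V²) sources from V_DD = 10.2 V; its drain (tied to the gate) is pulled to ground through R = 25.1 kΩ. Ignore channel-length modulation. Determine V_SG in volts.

V_SG = 1.28 V

With gate tied to drain, V_SG = V_SD ≥ V_SG − |V_tp|, so the device is in saturation.
KCL at the drain: ½ k_p (V_SG − |V_tp|)² = (V_DD − V_SG)/R.
Let x = V_SG − 0.838. Then 46.6 x² + x − 9.362 = 0, giving x = 0.438 V (positive root), so V_SG = 1.28 V.
I_D = (V_DD − V_SG)/R = (10.2 − 1.28) / 25.1 = 0.356 mA.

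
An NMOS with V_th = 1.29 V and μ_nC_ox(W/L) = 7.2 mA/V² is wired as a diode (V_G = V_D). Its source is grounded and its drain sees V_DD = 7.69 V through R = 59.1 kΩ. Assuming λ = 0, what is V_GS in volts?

With gate tied to drain, V_GS = V_DS ≥ V_GS − V_th, so the device is in saturation.
KCL at the drain: ½ k_n (V_GS − V_th)² = (V_DD − V_GS)/R.
Let x = V_GS − 1.29. Then 213 x² + x − 6.4 = 0, giving x = 0.171 V (positive root), so V_GS = 1.46 V.
I_D = (V_DD − V_GS)/R = (7.69 − 1.46) / 59.1 = 0.105 mA.

V_GS = 1.46 V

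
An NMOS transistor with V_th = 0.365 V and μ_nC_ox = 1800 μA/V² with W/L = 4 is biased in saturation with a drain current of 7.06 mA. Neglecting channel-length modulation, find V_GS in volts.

k_n = μ_nC_ox · (W/L) = 7.2 mA/V².
In saturation I_D = ½ k_n (V_GS − V_th)², so V_GS − V_th = √(2 I_D / k_n) = √(2 × 7.06 / 7.2) = 1.4 V.
V_GS = 0.365 + 1.4 = 1.77 V.

V_GS = 1.77 V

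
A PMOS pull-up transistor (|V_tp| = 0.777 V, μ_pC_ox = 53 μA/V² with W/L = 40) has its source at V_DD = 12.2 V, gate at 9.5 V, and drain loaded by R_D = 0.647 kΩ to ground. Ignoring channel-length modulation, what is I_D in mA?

V_SG = V_DD − V_G = 12.2 − 9.5 = 2.7 V, so V_ov = 2.7 − 0.777 = 1.92 V.
k_p = μ_pC_ox · (W/L) = 2.12 mA/V².
Assume saturation: I_D = ½ k_p V_ov² = 0.5 × 2.12 × 1.92² = 3.92 mA, giving V_SD = V_DD − I_D R_D = 12.2 − 3.92 × 0.647 = 9.66 V.
V_SD = 9.66 V ≥ V_ov = 1.92 V, confirming saturation.

I_D = 3.92 mA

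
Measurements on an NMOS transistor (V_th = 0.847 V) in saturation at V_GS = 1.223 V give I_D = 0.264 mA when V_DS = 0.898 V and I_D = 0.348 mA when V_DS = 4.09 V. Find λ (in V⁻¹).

With V_GS fixed, I_D ∝ (1 + λ V_DS) in saturation, so I_D2/I_D1 = (1 + λ V_DS2)/(1 + λ V_DS1).
0.348/0.264 = 1.318 = (1 + 4.09 λ)/(1 + 0.898 λ).
Solving: λ (I_D1 V_DS2 − I_D2 V_DS1) = I_D2 − I_D1, so λ = (0.348 − 0.264) / (0.264 × 4.09 − 0.348 × 0.898) = 0.084 / 0.767 = 0.109 V⁻¹.

λ = 0.109 V⁻¹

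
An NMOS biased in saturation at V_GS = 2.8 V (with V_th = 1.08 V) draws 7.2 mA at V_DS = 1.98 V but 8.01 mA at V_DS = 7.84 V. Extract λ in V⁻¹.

With V_GS fixed, I_D ∝ (1 + λ V_DS) in saturation, so I_D2/I_D1 = (1 + λ V_DS2)/(1 + λ V_DS1).
8.01/7.2 = 1.113 = (1 + 7.84 λ)/(1 + 1.98 λ).
Solving: λ (I_D1 V_DS2 − I_D2 V_DS1) = I_D2 − I_D1, so λ = (8.01 − 7.2) / (7.2 × 7.84 − 8.01 × 1.98) = 0.81 / 40.6 = 0.02 V⁻¹.

λ = 0.0200 V⁻¹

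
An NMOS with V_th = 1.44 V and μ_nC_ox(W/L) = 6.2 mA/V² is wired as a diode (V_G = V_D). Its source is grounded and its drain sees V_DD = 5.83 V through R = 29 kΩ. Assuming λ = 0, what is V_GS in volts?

With gate tied to drain, V_GS = V_DS ≥ V_GS − V_th, so the device is in saturation.
KCL at the drain: ½ k_n (V_GS − V_th)² = (V_DD − V_GS)/R.
Let x = V_GS − 1.44. Then 89.9 x² + x − 4.39 = 0, giving x = 0.215 V (positive root), so V_GS = 1.66 V.
I_D = (V_DD − V_GS)/R = (5.83 − 1.66) / 29 = 0.144 mA.

V_GS = 1.66 V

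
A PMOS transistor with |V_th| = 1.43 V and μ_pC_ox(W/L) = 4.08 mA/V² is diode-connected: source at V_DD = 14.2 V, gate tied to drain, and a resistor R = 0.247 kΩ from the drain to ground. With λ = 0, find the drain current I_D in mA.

With gate tied to drain, V_SG = V_SD ≥ V_SG − |V_th|, so the device is in saturation.
KCL at the drain: ½ k_p (V_SG − |V_th|)² = (V_DD − V_SG)/R.
Let x = V_SG − 1.43. Then 0.504 x² + x − 12.77 = 0, giving x = 4.14 V (positive root), so V_SG = 5.57 V.
I_D = (V_DD − V_SG)/R = (14.2 − 5.57) / 0.247 = 34.9 mA.

I_D = 34.9 mA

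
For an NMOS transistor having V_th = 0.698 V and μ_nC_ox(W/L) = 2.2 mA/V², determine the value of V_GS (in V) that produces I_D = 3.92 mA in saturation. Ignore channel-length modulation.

In saturation I_D = ½ k_n (V_GS − V_th)², so V_GS − V_th = √(2 I_D / k_n) = √(2 × 3.92 / 2.2) = 1.89 V.
V_GS = 0.698 + 1.89 = 2.59 V.

V_GS = 2.59 V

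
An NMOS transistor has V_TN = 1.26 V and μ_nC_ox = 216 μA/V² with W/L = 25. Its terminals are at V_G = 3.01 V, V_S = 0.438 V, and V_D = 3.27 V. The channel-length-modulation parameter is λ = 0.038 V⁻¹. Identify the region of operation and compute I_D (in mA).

V_GS = V_G − V_S = 3.01 − 0.438 = 2.57 V; V_DS = V_D − V_S = 3.27 − 0.438 = 2.83 V.
k_n = μ_nC_ox · (W/L) = 5.4 mA/V².
V_ov = V_GS − V_TN = 2.57 − 1.26 = 1.31 V.
Since V_DS = 2.83 V ≥ V_ov = 1.31 V, the device is in saturation.
I_D = ½ k_n V_ov² (1 + λ V_DS) = 0.5 × 5.4 × 1.31² × (1 + 0.038 × 2.83) = 5.15 mA.

Saturation; I_D = 5.15 mA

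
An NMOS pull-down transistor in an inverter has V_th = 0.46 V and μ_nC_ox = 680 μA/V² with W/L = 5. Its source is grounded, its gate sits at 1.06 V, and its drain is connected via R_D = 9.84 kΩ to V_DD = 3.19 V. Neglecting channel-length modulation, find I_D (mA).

V_GS = V_G = 1.06 V, so V_ov = 1.06 − 0.46 = 0.6 V.
k_n = μ_nC_ox · (W/L) = 3.4 mA/V².
Assume saturation: I_D = ½ k_n V_ov² = 0.5 × 3.4 × 0.6² = 0.612 mA, giving V_DS = V_DD − I_D R_D = 3.19 − 0.612 × 9.84 = -2.83 V.
But -2.83 V < V_ov = 0.6 V, so the device is actually in triode.
In triode I_D = k_n[V_ov V_DS − ½ V_DS²] and I_D = (V_DD − V_DS)/R_D. Equating: 16.7 V_DS² − 21.07 V_DS + 3.19 = 0, giving V_DS = 0.176 V (the root below V_ov).
I_D = (3.19 − 0.176) / 9.84 = 0.306 mA.

I_D = 0.306 mA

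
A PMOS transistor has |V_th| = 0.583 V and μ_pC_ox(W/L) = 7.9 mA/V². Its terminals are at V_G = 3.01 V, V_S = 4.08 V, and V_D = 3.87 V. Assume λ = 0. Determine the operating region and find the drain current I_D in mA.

V_SG = V_S − V_G = 4.08 − 3.01 = 1.07 V; V_SD = V_S − V_D = 4.08 − 3.87 = 0.21 V.
V_ov = V_SG − |V_th| = 1.07 − 0.583 = 0.487 V.
Since V_SD = 0.21 V < V_ov = 0.487 V, the device is in the triode region.
I_D = k_p [V_ov · V_SD − ½ V_SD²] = 7.9 × [0.487 × 0.21 − 0.5 × 0.21²] = 0.634 mA.

Triode; I_D = 0.634 mA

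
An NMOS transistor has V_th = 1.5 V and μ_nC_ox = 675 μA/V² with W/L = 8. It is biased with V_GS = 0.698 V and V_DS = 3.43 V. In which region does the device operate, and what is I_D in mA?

Cutoff; I_D = 0 mA

V_GS = 0.698 V < V_th = 1.5 V, so the transistor is in cutoff.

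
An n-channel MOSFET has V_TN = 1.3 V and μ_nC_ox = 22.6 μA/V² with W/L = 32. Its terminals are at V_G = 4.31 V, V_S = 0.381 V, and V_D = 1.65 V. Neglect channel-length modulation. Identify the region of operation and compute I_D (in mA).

V_GS = V_G − V_S = 4.31 − 0.381 = 3.93 V; V_DS = V_D − V_S = 1.65 − 0.381 = 1.27 V.
k_n = μ_nC_ox · (W/L) = 0.7232 mA/V².
V_ov = V_GS − V_TN = 3.93 − 1.3 = 2.63 V.
Since V_DS = 1.27 V < V_ov = 2.63 V, the device is in the triode region.
I_D = k_n [V_ov · V_DS − ½ V_DS²] = 0.7232 × [2.63 × 1.27 − 0.5 × 1.27²] = 1.83 mA.

Triode; I_D = 1.83 mA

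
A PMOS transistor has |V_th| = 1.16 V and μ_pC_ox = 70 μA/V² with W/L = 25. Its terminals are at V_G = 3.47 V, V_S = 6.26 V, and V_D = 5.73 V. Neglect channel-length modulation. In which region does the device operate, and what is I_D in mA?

V_SG = V_S − V_G = 6.26 − 3.47 = 2.79 V; V_SD = V_S − V_D = 6.26 − 5.73 = 0.53 V.
k_p = μ_pC_ox · (W/L) = 1.75 mA/V².
V_ov = V_SG − |V_th| = 2.79 − 1.16 = 1.63 V.
Since V_SD = 0.53 V < V_ov = 1.63 V, the device is in the triode region.
I_D = k_p [V_ov · V_SD − ½ V_SD²] = 1.75 × [1.63 × 0.53 − 0.5 × 0.53²] = 1.27 mA.

Triode; I_D = 1.27 mA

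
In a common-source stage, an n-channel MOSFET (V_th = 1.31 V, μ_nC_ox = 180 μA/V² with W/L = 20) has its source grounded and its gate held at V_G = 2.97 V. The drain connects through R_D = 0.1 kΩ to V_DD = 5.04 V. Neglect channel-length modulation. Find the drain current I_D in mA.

I_D = 4.96 mA

V_GS = V_G = 2.97 V, so V_ov = 2.97 − 1.31 = 1.66 V.
k_n = μ_nC_ox · (W/L) = 3.6 mA/V².
Assume saturation: I_D = ½ k_n V_ov² = 0.5 × 3.6 × 1.66² = 4.96 mA, giving V_DS = V_DD − I_D R_D = 5.04 − 4.96 × 0.1 = 4.54 V.
V_DS = 4.54 V ≥ V_ov = 1.66 V, confirming saturation.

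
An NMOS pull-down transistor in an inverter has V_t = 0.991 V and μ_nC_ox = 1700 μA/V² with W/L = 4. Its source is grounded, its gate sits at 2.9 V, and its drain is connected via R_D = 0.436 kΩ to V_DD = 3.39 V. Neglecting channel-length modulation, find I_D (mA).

I_D = 6.43 mA

V_GS = V_G = 2.9 V, so V_ov = 2.9 − 0.991 = 1.91 V.
k_n = μ_nC_ox · (W/L) = 6.8 mA/V².
Assume saturation: I_D = ½ k_n V_ov² = 0.5 × 6.8 × 1.91² = 12.4 mA, giving V_DS = V_DD − I_D R_D = 3.39 − 12.4 × 0.436 = -2.01 V.
But -2.01 V < V_ov = 1.91 V, so the device is actually in triode.
In triode I_D = k_n[V_ov V_DS − ½ V_DS²] and I_D = (V_DD − V_DS)/R_D. Equating: 1.48 V_DS² − 6.66 V_DS + 3.39 = 0, giving V_DS = 0.585 V (the root below V_ov).
I_D = (3.39 − 0.585) / 0.436 = 6.43 mA.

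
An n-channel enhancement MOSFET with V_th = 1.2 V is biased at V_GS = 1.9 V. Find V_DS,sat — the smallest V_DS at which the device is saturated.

The boundary between triode and saturation is V_DS = V_GS − V_th = V_ov.
V_ov = 1.9 − 1.2 = 0.7 V.

V_DS,sat = 0.700 V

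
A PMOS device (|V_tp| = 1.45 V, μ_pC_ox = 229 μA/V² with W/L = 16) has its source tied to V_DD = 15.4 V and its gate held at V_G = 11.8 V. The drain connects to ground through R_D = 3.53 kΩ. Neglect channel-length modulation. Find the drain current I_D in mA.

V_SG = V_DD − V_G = 15.4 − 11.8 = 3.6 V, so V_ov = 3.6 − 1.45 = 2.15 V.
k_p = μ_pC_ox · (W/L) = 3.664 mA/V².
Assume saturation: I_D = ½ k_p V_ov² = 0.5 × 3.664 × 2.15² = 8.47 mA, giving V_SD = V_DD − I_D R_D = 15.4 − 8.47 × 3.53 = -14.5 V.
But -14.5 V < V_ov = 2.15 V, so the device is actually in triode.
In triode I_D = k_p[V_ov V_SD − ½ V_SD²] and I_D = (V_DD − V_SD)/R_D. Equating: 6.47 V_SD² − 28.81 V_SD + 15.4 = 0, giving V_SD = 0.621 V (the root below V_ov).
I_D = (15.4 − 0.621) / 3.53 = 4.19 mA.

I_D = 4.19 mA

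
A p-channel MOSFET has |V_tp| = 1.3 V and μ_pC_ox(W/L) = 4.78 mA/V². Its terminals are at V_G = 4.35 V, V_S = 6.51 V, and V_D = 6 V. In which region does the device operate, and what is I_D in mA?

Triode; I_D = 1.47 mA

V_SG = V_S − V_G = 6.51 − 4.35 = 2.16 V; V_SD = V_S − V_D = 6.51 − 6 = 0.51 V.
V_ov = V_SG − |V_tp| = 2.16 − 1.3 = 0.86 V.
Since V_SD = 0.51 V < V_ov = 0.86 V, the device is in the triode region.
I_D = k_p [V_ov · V_SD − ½ V_SD²] = 4.78 × [0.86 × 0.51 − 0.5 × 0.51²] = 1.47 mA.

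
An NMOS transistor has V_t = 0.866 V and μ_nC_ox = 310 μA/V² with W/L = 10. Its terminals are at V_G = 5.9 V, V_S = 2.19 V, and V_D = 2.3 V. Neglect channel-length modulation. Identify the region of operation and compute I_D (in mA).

V_GS = V_G − V_S = 5.9 − 2.19 = 3.71 V; V_DS = V_D − V_S = 2.3 − 2.19 = 0.11 V.
k_n = μ_nC_ox · (W/L) = 3.1 mA/V².
V_ov = V_GS − V_t = 3.71 − 0.866 = 2.84 V.
Since V_DS = 0.11 V < V_ov = 2.84 V, the device is in the triode region.
I_D = k_n [V_ov · V_DS − ½ V_DS²] = 3.1 × [2.84 × 0.11 − 0.5 × 0.11²] = 0.951 mA.

Triode; I_D = 0.951 mA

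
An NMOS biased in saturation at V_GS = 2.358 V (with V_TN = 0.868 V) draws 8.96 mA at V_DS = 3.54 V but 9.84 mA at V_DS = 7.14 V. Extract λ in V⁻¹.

λ = 0.0302 V⁻¹

With V_GS fixed, I_D ∝ (1 + λ V_DS) in saturation, so I_D2/I_D1 = (1 + λ V_DS2)/(1 + λ V_DS1).
9.84/8.96 = 1.098 = (1 + 7.14 λ)/(1 + 3.54 λ).
Solving: λ (I_D1 V_DS2 − I_D2 V_DS1) = I_D2 − I_D1, so λ = (9.84 − 8.96) / (8.96 × 7.14 − 9.84 × 3.54) = 0.88 / 29.1 = 0.0302 V⁻¹.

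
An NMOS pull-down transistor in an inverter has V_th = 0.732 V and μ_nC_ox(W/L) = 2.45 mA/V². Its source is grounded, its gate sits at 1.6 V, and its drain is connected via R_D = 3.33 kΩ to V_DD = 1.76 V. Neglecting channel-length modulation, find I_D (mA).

I_D = 0.454 mA

V_GS = V_G = 1.6 V, so V_ov = 1.6 − 0.732 = 0.868 V.
Assume saturation: I_D = ½ k_n V_ov² = 0.5 × 2.45 × 0.868² = 0.923 mA, giving V_DS = V_DD − I_D R_D = 1.76 − 0.923 × 3.33 = -1.31 V.
But -1.31 V < V_ov = 0.868 V, so the device is actually in triode.
In triode I_D = k_n[V_ov V_DS − ½ V_DS²] and I_D = (V_DD − V_DS)/R_D. Equating: 4.08 V_DS² − 8.082 V_DS + 1.76 = 0, giving V_DS = 0.249 V (the root below V_ov).
I_D = (1.76 − 0.249) / 3.33 = 0.454 mA.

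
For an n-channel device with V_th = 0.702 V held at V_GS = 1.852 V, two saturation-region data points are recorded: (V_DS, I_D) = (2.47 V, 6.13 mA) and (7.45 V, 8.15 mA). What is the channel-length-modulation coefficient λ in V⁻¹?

With V_GS fixed, I_D ∝ (1 + λ V_DS) in saturation, so I_D2/I_D1 = (1 + λ V_DS2)/(1 + λ V_DS1).
8.15/6.13 = 1.33 = (1 + 7.45 λ)/(1 + 2.47 λ).
Solving: λ (I_D1 V_DS2 − I_D2 V_DS1) = I_D2 − I_D1, so λ = (8.15 − 6.13) / (6.13 × 7.45 − 8.15 × 2.47) = 2.02 / 25.5 = 0.0791 V⁻¹.

λ = 0.0791 V⁻¹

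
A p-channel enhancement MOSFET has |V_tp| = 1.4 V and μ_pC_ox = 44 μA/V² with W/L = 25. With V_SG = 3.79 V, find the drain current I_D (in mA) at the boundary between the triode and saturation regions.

I_D = 3.14 mA

At the boundary V_SD = V_ov = V_SG − |V_tp| = 3.79 − 1.4 = 2.39 V.
k_p = μ_pC_ox · (W/L) = 1.1 mA/V².
I_D = ½ k_p V_ov² = 0.5 × 1.1 × 2.39² = 3.14 mA.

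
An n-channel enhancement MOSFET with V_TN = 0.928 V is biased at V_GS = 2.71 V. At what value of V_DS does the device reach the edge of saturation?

V_DS,sat = 1.78 V

The boundary between triode and saturation is V_DS = V_GS − V_TN = V_ov.
V_ov = 2.71 − 0.928 = 1.78 V.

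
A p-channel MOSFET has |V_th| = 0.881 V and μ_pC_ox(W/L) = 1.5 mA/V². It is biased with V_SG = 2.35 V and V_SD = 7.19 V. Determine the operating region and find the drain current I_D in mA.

V_ov = V_SG − |V_th| = 2.35 − 0.881 = 1.47 V.
Since V_SD = 7.19 V ≥ V_ov = 1.47 V, the device is in saturation.
I_D = ½ k_p V_ov² = 0.5 × 1.5 × 1.47² = 1.62 mA.

Saturation; I_D = 1.62 mA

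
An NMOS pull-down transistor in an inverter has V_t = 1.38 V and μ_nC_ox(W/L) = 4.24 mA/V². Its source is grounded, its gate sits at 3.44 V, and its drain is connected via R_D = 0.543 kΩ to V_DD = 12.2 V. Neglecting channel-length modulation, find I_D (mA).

I_D = 9.00 mA

V_GS = V_G = 3.44 V, so V_ov = 3.44 − 1.38 = 2.06 V.
Assume saturation: I_D = ½ k_n V_ov² = 0.5 × 4.24 × 2.06² = 9 mA, giving V_DS = V_DD − I_D R_D = 12.2 − 9 × 0.543 = 7.31 V.
V_DS = 7.31 V ≥ V_ov = 2.06 V, confirming saturation.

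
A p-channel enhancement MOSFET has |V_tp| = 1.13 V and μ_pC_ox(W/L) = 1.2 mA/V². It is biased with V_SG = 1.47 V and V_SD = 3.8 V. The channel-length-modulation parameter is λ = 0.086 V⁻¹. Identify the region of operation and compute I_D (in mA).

Saturation; I_D = 0.0920 mA

V_ov = V_SG − |V_tp| = 1.47 − 1.13 = 0.34 V.
Since V_SD = 3.8 V ≥ V_ov = 0.34 V, the device is in saturation.
I_D = ½ k_p V_ov² (1 + λ V_SD) = 0.5 × 1.2 × 0.34² × (1 + 0.086 × 3.8) = 0.092 mA.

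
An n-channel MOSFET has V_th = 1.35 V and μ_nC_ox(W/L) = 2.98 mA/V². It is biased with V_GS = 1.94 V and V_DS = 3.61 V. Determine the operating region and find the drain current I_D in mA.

V_ov = V_GS − V_th = 1.94 − 1.35 = 0.59 V.
Since V_DS = 3.61 V ≥ V_ov = 0.59 V, the device is in saturation.
I_D = ½ k_n V_ov² = 0.5 × 2.98 × 0.59² = 0.519 mA.

Saturation; I_D = 0.519 mA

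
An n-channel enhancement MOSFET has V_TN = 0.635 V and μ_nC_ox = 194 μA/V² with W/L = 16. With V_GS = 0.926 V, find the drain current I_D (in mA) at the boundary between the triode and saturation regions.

I_D = 0.131 mA

At the boundary V_DS = V_ov = V_GS − V_TN = 0.926 − 0.635 = 0.291 V.
k_n = μ_nC_ox · (W/L) = 3.104 mA/V².
I_D = ½ k_n V_ov² = 0.5 × 3.104 × 0.291² = 0.131 mA.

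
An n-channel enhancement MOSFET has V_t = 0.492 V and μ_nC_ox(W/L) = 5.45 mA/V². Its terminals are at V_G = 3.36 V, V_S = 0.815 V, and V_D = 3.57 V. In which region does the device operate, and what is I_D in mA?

V_GS = V_G − V_S = 3.36 − 0.815 = 2.54 V; V_DS = V_D − V_S = 3.57 − 0.815 = 2.75 V.
V_ov = V_GS − V_t = 2.54 − 0.492 = 2.05 V.
Since V_DS = 2.75 V ≥ V_ov = 2.05 V, the device is in saturation.
I_D = ½ k_n V_ov² = 0.5 × 5.45 × 2.05² = 11.5 mA.

Saturation; I_D = 11.5 mA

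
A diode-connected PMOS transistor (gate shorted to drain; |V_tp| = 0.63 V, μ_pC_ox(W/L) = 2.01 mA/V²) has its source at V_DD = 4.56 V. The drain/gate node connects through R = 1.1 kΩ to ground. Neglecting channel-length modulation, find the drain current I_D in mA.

With gate tied to drain, V_SG = V_SD ≥ V_SG − |V_tp|, so the device is in saturation.
KCL at the drain: ½ k_p (V_SG − |V_tp|)² = (V_DD − V_SG)/R.
Let x = V_SG − 0.63. Then 1.11 x² + x − 3.93 = 0, giving x = 1.49 V (positive root), so V_SG = 2.12 V.
I_D = (V_DD − V_SG)/R = (4.56 − 2.12) / 1.1 = 2.22 mA.

I_D = 2.22 mA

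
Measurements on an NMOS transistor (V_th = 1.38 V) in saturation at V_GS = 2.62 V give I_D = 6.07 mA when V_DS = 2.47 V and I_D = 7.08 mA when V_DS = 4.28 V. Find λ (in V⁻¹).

λ = 0.119 V⁻¹

With V_GS fixed, I_D ∝ (1 + λ V_DS) in saturation, so I_D2/I_D1 = (1 + λ V_DS2)/(1 + λ V_DS1).
7.08/6.07 = 1.166 = (1 + 4.28 λ)/(1 + 2.47 λ).
Solving: λ (I_D1 V_DS2 − I_D2 V_DS1) = I_D2 − I_D1, so λ = (7.08 − 6.07) / (6.07 × 4.28 − 7.08 × 2.47) = 1.01 / 8.49 = 0.119 V⁻¹.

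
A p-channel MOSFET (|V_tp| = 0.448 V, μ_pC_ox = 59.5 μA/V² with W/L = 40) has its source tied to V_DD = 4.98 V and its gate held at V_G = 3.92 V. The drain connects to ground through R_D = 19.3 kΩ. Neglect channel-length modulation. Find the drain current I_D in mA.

V_SG = V_DD − V_G = 4.98 − 3.92 = 1.06 V, so V_ov = 1.06 − 0.448 = 0.612 V.
k_p = μ_pC_ox · (W/L) = 2.38 mA/V².
Assume saturation: I_D = ½ k_p V_ov² = 0.5 × 2.38 × 0.612² = 0.446 mA, giving V_SD = V_DD − I_D R_D = 4.98 − 0.446 × 19.3 = -3.62 V.
But -3.62 V < V_ov = 0.612 V, so the device is actually in triode.
In triode I_D = k_p[V_ov V_SD − ½ V_SD²] and I_D = (V_DD − V_SD)/R_D. Equating: 23 V_SD² − 29.11 V_SD + 4.98 = 0, giving V_SD = 0.204 V (the root below V_ov).
I_D = (4.98 − 0.204) / 19.3 = 0.247 mA.

I_D = 0.247 mA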